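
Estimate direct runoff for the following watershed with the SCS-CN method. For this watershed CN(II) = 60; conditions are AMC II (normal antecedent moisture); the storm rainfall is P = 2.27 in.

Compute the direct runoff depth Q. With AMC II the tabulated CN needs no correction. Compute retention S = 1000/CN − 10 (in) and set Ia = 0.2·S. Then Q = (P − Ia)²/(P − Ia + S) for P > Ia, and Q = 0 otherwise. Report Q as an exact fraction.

CN(II) = 60; AMC II needs no correction.
Retention S: 1000/CN − 10 with CN=60.000 → S = 20/3 ≈ 6.667 in
Initial abstraction Ia = S/5 = (20/3)/5 = 4/3 ≈ 1.333 in
P − Ia = 2.270 − 1.333 = 281/300 ≈ 0.937 in (> 0, runoff occurs)
Q = (281/300)²/((281/300) + 20/3) = (78961/90000)/(2281/300) = 78961/684300 in ≈ 0.115 in

Q = 78961/684300 in ≈ 0.115 in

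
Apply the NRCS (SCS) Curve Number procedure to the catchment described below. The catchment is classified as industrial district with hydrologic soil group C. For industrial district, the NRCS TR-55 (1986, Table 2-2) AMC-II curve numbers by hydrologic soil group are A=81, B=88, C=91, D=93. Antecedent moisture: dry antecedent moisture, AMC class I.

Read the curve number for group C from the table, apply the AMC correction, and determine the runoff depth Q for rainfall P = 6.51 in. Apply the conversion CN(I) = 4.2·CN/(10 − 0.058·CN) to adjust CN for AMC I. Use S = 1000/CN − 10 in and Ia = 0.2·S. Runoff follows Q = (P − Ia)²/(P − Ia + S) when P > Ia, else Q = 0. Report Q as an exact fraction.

NRCS table: industrial district, soil group C → CN(II) = 91
Dry (AMC I): CN(I) = 4.2·91/(10 − 0.058·91) = (1911/5)/(2361/500) = 63700/787 ≈ 80.940
Retention S: 1000/CN − 10 with CN=80.940 → S = 1500/637 ≈ 2.355 in
Ia = 0.2S: 0.2·2.355 = 0.471 in (exactly 300/637)
Excess rainfall: 6.510 − 0.471 = 6.039 in; P > Ia so Q > 0
Runoff Q = (P−Ia)²/(P−Ia+S) = (6.039)²/(6.039+2.355) = 49328029323/11353187300 ≈ 4.345 in

Q = 49328029323/11353187300 in ≈ 4.345 in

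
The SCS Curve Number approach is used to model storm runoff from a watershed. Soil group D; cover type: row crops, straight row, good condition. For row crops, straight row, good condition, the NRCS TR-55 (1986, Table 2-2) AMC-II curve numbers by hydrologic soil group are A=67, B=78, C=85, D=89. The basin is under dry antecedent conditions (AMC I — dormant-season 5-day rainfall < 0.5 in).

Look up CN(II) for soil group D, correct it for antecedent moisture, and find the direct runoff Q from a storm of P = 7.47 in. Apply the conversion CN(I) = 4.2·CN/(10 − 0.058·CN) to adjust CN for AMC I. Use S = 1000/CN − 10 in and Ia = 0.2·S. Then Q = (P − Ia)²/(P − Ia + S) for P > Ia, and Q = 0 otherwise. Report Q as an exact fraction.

NRCS table: row crops, straight row, good condition, soil group D → CN(II) = 89
Dry (AMC I): CN(I) = 4.2·89/(10 − 0.058·89) = (1869/5)/(2419/500) = 186900/2419 ≈ 77.263
Max retention: S = 1000/(186900/2419) − 10 = 5500/1869 in (≈ 2.943 in)
Initial abstraction Ia = S/5 = (5500/1869)/5 = 1100/1869 ≈ 0.589 in
P − Ia = 7.470 − 0.589 = 1286143/186900 ≈ 6.881 in (> 0, runoff occurs)
Q: (1286143/186900)² ÷ (1836143/186900) = 1654163816449/343175126700 in (≈ 4.820 in)

Q = 1654163816449/343175126700 in ≈ 4.820 in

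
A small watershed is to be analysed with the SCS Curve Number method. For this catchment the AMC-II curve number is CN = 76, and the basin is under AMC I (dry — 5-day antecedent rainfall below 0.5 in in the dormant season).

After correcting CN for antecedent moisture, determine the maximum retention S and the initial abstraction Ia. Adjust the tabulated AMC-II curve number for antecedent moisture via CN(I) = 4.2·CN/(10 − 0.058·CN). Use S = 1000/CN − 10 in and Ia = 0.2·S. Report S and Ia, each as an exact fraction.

S = 1000/133 in ≈ 7.519 in; Ia = 200/133 in ≈ 1.504 in

CN(I) from CN(II)=76: (4.2·76)/(10 − 0.058·76) = 13300/233 ≈ 57.082
Retention S: 1000/CN − 10 with CN=57.082 → S = 1000/133 ≈ 7.519 in
Ia = 0.2·(1000/133) = 200/133 in ≈ 1.504 in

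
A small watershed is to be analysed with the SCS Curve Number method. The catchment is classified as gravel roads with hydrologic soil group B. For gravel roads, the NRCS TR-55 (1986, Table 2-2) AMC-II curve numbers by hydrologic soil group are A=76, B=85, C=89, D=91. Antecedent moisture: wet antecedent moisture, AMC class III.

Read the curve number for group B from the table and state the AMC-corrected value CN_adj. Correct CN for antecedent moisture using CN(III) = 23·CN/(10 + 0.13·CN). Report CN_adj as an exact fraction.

NRCS table: gravel roads, soil group B → CN(II) = 85
CN(III) from CN(II)=85: (23·85)/(10 + 0.13·85) = 39100/421 ≈ 92.874

CN_adj = 39100/421 ≈ 92.874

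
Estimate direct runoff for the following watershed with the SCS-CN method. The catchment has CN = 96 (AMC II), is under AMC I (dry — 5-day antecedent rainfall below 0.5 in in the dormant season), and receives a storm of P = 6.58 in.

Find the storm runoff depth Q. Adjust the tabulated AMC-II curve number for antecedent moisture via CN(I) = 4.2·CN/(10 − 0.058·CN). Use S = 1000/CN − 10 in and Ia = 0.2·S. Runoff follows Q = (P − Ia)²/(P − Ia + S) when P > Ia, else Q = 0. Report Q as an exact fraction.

Q = 202045202/36582525 in ≈ 5.523 in

Dry (AMC I): CN(I) = 4.2·96/(10 − 0.058·96) = (2016/5)/(554/125) = 25200/277 ≈ 90.975
S = 1000/(25200/277) − 10 = 125/126 in ≈ 0.992 in
Initial abstraction Ia = S/5 = (125/126)/5 = 25/126 ≈ 0.198 in
Excess rainfall: 6.580 − 0.198 = 6.382 in; P > Ia so Q > 0
Runoff Q = (P−Ia)²/(P−Ia+S) = (6.382)²/(6.382+0.992) = 202045202/36582525 ≈ 5.523 in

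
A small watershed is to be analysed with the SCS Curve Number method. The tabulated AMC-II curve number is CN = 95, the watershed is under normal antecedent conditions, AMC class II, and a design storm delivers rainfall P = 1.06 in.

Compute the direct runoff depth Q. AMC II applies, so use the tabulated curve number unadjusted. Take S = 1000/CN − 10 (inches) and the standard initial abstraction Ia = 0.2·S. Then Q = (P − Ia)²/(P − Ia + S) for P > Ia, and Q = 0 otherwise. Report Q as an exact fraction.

AMC II — tabulated CN = 95 applies directly.
Retention S: 1000/CN − 10 with CN=95.000 → S = 10/19 ≈ 0.526 in
Initial abstraction Ia = S/5 = (10/19)/5 = 2/19 ≈ 0.105 in
P − Ia = 1.060 − 0.105 = 907/950 ≈ 0.955 in (> 0, runoff occurs)
Q = (907/950)²/((907/950) + 10/19) = (822649/902500)/(1407/950) = 822649/1336650 in ≈ 0.615 in

Q = 822649/1336650 in ≈ 0.615 in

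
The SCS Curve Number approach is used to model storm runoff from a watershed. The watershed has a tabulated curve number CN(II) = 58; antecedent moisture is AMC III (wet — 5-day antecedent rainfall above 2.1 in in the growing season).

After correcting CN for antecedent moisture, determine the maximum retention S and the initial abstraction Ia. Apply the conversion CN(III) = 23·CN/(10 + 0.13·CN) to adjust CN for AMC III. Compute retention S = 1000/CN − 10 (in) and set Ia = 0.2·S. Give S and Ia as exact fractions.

S = 2100/667 in ≈ 3.148 in; Ia = 420/667 in ≈ 0.630 in

Adjust CN=58 to AMC III: 23·58/(10 + 0.13·58) → 1334 ÷ (877/50) = 66700/877 ≈ 76.055
Max retention: S = 1000/(66700/877) − 10 = 2100/667 in (≈ 3.148 in)
Ia = 0.2·(2100/667) = 420/667 in ≈ 0.630 in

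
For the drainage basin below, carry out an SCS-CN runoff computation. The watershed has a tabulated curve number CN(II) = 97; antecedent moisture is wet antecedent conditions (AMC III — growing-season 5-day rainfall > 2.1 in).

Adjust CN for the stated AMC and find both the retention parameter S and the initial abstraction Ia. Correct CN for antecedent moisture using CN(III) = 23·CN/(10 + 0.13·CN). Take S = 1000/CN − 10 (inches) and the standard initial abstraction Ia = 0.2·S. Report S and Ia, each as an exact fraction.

Adjust CN=97 to AMC III: 23·97/(10 + 0.13·97) → 2231 ÷ (2261/100) = 223100/2261 ≈ 98.673
S = 1000/(223100/2261) − 10 = 300/2231 in ≈ 0.134 in
Initial abstraction Ia = S/5 = (300/2231)/5 = 60/2231 ≈ 0.027 in

S = 300/2231 in ≈ 0.134 in; Ia = 60/2231 in ≈ 0.027 in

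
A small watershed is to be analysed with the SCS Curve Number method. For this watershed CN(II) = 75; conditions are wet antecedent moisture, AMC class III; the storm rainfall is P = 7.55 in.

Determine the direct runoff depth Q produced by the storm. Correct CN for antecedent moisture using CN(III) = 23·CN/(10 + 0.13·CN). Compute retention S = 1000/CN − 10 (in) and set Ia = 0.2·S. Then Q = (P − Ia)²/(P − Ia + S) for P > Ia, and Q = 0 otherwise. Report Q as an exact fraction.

Q = 100380361/16586220 in ≈ 6.052 in

Adjust CN=75 to AMC III: 23·75/(10 + 0.13·75) → 1725 ÷ (79/4) = 6900/79 ≈ 87.342
Max retention: S = 1000/(6900/79) − 10 = 100/69 in (≈ 1.449 in)
Initial abstraction Ia = S/5 = (100/69)/5 = 20/69 ≈ 0.290 in
Since P=7.550 > Ia=0.290: effective rainfall P−Ia = 10019/1380 in
Q = (10019/1380)²/((10019/1380) + 100/69) = (100380361/1904400)/(12019/1380) = 100380361/16586220 in ≈ 6.052 in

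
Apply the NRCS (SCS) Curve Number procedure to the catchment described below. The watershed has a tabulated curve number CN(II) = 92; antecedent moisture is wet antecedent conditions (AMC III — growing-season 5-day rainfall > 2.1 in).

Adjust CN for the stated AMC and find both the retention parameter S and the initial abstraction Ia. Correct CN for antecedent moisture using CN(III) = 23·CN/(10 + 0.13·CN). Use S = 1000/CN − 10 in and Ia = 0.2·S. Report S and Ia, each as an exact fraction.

S = 200/529 in ≈ 0.378 in; Ia = 40/529 in ≈ 0.076 in

Wet (AMC III): CN(III) = 23·92/(10 + 0.13·92) = 2116/(549/25) = 52900/549 ≈ 96.357
Retention S: 1000/CN − 10 with CN=96.357 → S = 200/529 ≈ 0.378 in
Initial abstraction Ia = S/5 = (200/529)/5 = 40/529 ≈ 0.076 in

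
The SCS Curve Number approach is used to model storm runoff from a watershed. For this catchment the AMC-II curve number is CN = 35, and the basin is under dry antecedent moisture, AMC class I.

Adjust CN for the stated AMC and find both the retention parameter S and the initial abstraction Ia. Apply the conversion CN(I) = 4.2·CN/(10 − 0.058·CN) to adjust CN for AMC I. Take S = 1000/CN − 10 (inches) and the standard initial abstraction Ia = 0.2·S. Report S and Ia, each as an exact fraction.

Adjust CN=35 to AMC I: 4.2·35/(10 − 0.058·35) → 147 ÷ (797/100) = 14700/797 ≈ 18.444
Retention S: 1000/CN − 10 with CN=18.444 → S = 6500/147 ≈ 44.218 in
Initial abstraction Ia = S/5 = (6500/147)/5 = 1300/147 ≈ 8.844 in

S = 6500/147 in ≈ 44.218 in; Ia = 1300/147 in ≈ 8.844 in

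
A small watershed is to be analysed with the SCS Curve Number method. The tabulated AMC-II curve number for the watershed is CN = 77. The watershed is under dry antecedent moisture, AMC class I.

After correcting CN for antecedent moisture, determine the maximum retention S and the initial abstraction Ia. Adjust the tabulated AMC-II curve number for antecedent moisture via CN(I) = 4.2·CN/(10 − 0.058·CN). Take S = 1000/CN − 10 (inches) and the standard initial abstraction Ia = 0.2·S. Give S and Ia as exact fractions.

S = 11500/1617 in ≈ 7.112 in; Ia = 2300/1617 in ≈ 1.422 in

Adjust CN=77 to AMC I: 4.2·77/(10 − 0.058·77) → (1617/5) ÷ (2767/500) = 161700/2767 ≈ 58.439
Retention S: 1000/CN − 10 with CN=58.439 → S = 11500/1617 ≈ 7.112 in
Ia = 0.2·(11500/1617) = 2300/1617 in ≈ 1.422 in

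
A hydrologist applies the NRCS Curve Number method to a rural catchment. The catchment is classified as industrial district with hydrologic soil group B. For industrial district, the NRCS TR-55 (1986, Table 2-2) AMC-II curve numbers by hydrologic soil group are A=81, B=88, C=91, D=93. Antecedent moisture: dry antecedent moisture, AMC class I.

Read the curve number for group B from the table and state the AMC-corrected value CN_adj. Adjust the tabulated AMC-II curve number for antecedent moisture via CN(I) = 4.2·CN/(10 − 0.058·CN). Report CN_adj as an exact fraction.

NRCS table: industrial district, soil group B → CN(II) = 88
CN(I) from CN(II)=88: (4.2·88)/(10 − 0.058·88) = 3850/51 ≈ 75.490

CN_adj = 3850/51 ≈ 75.490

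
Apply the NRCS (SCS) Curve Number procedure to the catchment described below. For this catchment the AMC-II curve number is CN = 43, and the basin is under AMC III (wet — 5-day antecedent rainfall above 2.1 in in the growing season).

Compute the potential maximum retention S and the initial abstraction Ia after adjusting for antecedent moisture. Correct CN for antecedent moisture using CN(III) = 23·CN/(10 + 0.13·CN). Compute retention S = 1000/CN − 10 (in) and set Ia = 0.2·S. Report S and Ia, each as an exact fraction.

Wet (AMC III): CN(III) = 23·43/(10 + 0.13·43) = 989/(1559/100) = 98900/1559 ≈ 63.438
S = 1000/(98900/1559) − 10 = 5700/989 in ≈ 5.763 in
Ia = 0.2S: 0.2·5.763 = 1.153 in (exactly 1140/989)

S = 5700/989 in ≈ 5.763 in; Ia = 1140/989 in ≈ 1.153 in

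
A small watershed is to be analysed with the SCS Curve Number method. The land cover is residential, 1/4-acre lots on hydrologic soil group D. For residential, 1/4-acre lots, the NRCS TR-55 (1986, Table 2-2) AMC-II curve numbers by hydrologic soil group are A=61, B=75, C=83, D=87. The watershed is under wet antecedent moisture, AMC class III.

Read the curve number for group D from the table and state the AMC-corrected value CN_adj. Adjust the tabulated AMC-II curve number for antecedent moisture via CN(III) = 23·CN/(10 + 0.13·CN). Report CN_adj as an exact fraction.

NRCS table: residential, 1/4-acre lots, soil group D → CN(II) = 87
Adjust CN=87 to AMC III: 23·87/(10 + 0.13·87) → 2001 ÷ (2131/100) = 200100/2131 ≈ 93.900

CN_adj = 200100/2131 ≈ 93.900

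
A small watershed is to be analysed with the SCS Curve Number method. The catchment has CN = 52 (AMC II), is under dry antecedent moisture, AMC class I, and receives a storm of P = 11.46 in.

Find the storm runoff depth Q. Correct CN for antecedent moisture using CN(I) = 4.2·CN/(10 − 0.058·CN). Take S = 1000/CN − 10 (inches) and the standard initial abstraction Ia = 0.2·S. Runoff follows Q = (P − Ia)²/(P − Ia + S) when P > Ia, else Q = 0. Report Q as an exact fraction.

CN(I) from CN(II)=52: (4.2·52)/(10 − 0.058·52) = 9100/291 ≈ 31.271
Retention S: 1000/CN − 10 with CN=31.271 → S = 2000/91 ≈ 21.978 in
Initial abstraction Ia = S/5 = (2000/91)/5 = 400/91 ≈ 4.396 in
Excess rainfall: 11.460 − 4.396 = 7.064 in; P > Ia so Q > 0
Q: (32143/4550)² ÷ (132143/4550) = 1033172449/601250650 in (≈ 1.718 in)

Q = 1033172449/601250650 in ≈ 1.718 in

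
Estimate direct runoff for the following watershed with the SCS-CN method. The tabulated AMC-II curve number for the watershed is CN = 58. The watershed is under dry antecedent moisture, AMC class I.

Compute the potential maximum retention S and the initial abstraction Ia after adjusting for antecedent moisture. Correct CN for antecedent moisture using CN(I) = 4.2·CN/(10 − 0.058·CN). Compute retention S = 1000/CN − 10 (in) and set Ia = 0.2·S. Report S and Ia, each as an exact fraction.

Adjust CN=58 to AMC I: 4.2·58/(10 − 0.058·58) → (1218/5) ÷ (1659/250) = 2900/79 ≈ 36.709
Retention S: 1000/CN − 10 with CN=36.709 → S = 500/29 ≈ 17.241 in
Ia = 0.2S: 0.2·17.241 = 3.448 in (exactly 100/29)

S = 500/29 in ≈ 17.241 in; Ia = 100/29 in ≈ 3.448 in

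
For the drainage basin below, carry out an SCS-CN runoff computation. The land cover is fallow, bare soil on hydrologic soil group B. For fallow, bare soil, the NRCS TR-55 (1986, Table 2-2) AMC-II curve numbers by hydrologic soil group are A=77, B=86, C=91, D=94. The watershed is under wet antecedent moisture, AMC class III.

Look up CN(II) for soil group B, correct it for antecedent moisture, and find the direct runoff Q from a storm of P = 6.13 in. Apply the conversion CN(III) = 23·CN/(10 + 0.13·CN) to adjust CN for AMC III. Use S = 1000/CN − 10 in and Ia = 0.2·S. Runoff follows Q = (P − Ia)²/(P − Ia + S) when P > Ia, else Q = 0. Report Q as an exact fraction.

Q = 350768354049/65497217300 in ≈ 5.355 in

NRCS table: fallow, bare soil, soil group B → CN(II) = 86
Wet (AMC III): CN(III) = 23·86/(10 + 0.13·86) = 1978/(1059/50) = 98900/1059 ≈ 93.390
Retention S: 1000/CN − 10 with CN=93.390 → S = 700/989 ≈ 0.708 in
Ia = 0.2·(700/989) = 140/989 in ≈ 0.142 in
Excess rainfall: 6.130 − 0.142 = 5.988 in; P > Ia so Q > 0
Runoff Q = (P−Ia)²/(P−Ia+S) = (5.988)²/(5.988+0.708) = 350768354049/65497217300 ≈ 5.355 in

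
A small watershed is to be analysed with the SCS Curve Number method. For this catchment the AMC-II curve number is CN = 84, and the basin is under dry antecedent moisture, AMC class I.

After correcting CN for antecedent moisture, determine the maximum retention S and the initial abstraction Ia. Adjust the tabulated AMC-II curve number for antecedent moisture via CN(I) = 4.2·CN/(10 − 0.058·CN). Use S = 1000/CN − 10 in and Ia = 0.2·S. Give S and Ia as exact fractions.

Adjust CN=84 to AMC I: 4.2·84/(10 − 0.058·84) → (1764/5) ÷ (641/125) = 44100/641 ≈ 68.799
Retention S: 1000/CN − 10 with CN=68.799 → S = 2000/441 ≈ 4.535 in
Ia = 0.2S: 0.2·4.535 = 0.907 in (exactly 400/441)

S = 2000/441 in ≈ 4.535 in; Ia = 400/441 in ≈ 0.907 in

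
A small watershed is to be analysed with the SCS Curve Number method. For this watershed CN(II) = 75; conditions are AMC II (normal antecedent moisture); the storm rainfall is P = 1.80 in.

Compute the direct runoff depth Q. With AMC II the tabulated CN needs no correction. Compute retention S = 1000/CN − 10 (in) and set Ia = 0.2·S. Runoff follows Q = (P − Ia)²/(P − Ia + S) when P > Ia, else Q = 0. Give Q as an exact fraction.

Q = 289/1005 in ≈ 0.288 in

Average conditions: CN = 75 (no AMC adjustment).
Retention S: 1000/CN − 10 with CN=75.000 → S = 10/3 ≈ 3.333 in
Ia = 0.2·(10/3) = 2/3 in ≈ 0.667 in
P − Ia = 1.800 − 0.667 = 17/15 ≈ 1.133 in (> 0, runoff occurs)
Runoff Q = (P−Ia)²/(P−Ia+S) = (1.133)²/(1.133+3.333) = 289/1005 ≈ 0.288 in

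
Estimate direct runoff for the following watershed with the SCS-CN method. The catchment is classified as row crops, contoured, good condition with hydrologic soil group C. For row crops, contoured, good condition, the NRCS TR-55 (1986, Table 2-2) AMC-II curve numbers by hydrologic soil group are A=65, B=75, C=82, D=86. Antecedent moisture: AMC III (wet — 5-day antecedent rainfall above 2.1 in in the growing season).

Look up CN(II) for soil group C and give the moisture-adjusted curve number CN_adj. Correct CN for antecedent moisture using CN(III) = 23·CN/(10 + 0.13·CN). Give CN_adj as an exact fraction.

CN_adj = 94300/1033 ≈ 91.288

NRCS table: row crops, contoured, good condition, soil group C → CN(II) = 82
CN(III) from CN(II)=82: (23·82)/(10 + 0.13·82) = 94300/1033 ≈ 91.288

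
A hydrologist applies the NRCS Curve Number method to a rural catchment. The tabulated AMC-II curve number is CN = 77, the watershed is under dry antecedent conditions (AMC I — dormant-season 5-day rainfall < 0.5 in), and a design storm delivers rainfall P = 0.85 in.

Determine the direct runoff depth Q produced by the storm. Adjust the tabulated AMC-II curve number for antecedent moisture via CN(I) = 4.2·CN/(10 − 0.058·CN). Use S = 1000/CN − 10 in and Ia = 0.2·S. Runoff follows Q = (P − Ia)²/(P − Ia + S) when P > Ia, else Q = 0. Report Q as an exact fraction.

Q = 0 in ≈ 0.000 in

Dry (AMC I): CN(I) = 4.2·77/(10 − 0.058·77) = (1617/5)/(2767/500) = 161700/2767 ≈ 58.439
Retention S: 1000/CN − 10 with CN=58.439 → S = 11500/1617 ≈ 7.112 in
Ia = 0.2S: 0.2·7.112 = 1.422 in (exactly 2300/1617)
P = 0.850 ≤ Ia = 1.422 in: entire storm abstracted, Q = 0.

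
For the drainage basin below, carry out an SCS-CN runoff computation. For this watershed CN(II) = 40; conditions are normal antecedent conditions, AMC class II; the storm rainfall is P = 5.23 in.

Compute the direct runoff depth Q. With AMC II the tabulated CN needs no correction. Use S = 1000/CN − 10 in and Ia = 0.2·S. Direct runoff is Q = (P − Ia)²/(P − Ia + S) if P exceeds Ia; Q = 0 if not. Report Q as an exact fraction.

Q = 49729/172300 in ≈ 0.289 in

AMC II — tabulated CN = 40 applies directly.
S = 1000/40 − 10 = 15 in ≈ 15.000 in
Initial abstraction Ia = S/5 = 15/5 = 3 ≈ 3.000 in
Since P=5.230 > Ia=3.000: effective rainfall P−Ia = 223/100 in
Q = (223/100)²/((223/100) + 15) = (49729/10000)/(1723/100) = 49729/172300 in ≈ 0.289 in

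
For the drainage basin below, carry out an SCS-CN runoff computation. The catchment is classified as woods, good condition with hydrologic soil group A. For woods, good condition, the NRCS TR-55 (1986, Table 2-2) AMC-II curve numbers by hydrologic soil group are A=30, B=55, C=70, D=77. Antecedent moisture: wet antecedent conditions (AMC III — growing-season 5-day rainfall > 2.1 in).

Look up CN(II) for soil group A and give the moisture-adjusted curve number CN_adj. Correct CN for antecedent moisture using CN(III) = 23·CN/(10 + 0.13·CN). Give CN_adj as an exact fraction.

NRCS table: woods, good condition, soil group A → CN(II) = 30
CN(III) from CN(II)=30: (23·30)/(10 + 0.13·30) = 6900/139 ≈ 49.640

CN_adj = 6900/139 ≈ 49.640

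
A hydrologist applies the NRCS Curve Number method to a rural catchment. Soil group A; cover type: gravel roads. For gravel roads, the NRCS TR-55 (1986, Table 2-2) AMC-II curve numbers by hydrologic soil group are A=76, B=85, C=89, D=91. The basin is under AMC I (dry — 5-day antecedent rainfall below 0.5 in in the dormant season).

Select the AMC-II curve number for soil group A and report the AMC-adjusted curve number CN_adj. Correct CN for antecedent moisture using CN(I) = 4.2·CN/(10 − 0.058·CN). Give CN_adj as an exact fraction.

CN_adj = 13300/233 ≈ 57.082

NRCS table: gravel roads, soil group A → CN(II) = 76
Dry (AMC I): CN(I) = 4.2·76/(10 − 0.058·76) = (1596/5)/(699/125) = 13300/233 ≈ 57.082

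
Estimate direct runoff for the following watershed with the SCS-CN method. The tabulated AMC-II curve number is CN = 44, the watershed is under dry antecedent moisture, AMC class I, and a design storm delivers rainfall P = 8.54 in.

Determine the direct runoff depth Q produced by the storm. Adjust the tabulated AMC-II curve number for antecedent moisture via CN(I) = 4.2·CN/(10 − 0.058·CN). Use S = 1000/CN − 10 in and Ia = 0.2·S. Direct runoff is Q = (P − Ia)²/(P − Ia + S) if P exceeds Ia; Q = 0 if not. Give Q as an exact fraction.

Q = 16736281/89250150 in ≈ 0.188 in

Dry (AMC I): CN(I) = 4.2·44/(10 − 0.058·44) = (924/5)/(931/125) = 3300/133 ≈ 24.812
Max retention: S = 1000/(3300/133) − 10 = 1000/33 in (≈ 30.303 in)
Ia = 0.2·(1000/33) = 200/33 in ≈ 6.061 in
P − Ia = 8.540 − 6.061 = 4091/1650 ≈ 2.479 in (> 0, runoff occurs)
Runoff Q = (P−Ia)²/(P−Ia+S) = (2.479)²/(2.479+30.303) = 16736281/89250150 ≈ 0.188 in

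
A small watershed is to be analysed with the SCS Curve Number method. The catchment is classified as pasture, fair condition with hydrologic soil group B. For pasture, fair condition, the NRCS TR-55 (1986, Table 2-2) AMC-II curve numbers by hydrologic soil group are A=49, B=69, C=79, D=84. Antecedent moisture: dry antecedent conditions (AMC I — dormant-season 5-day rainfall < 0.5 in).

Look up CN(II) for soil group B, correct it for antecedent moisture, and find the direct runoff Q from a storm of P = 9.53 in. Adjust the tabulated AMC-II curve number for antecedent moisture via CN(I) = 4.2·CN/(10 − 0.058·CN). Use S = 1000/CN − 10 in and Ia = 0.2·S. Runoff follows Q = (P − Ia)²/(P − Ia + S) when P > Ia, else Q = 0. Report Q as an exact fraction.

NRCS table: pasture, fair condition, soil group B → CN(II) = 69
CN(I) from CN(II)=69: (4.2·69)/(10 − 0.058·69) = 144900/2999 ≈ 48.316
Max retention: S = 1000/(144900/2999) − 10 = 15500/1449 in (≈ 10.697 in)
Ia = 0.2·(15500/1449) = 3100/1449 in ≈ 2.139 in
P − Ia = 9.530 − 2.139 = 1070897/144900 ≈ 7.391 in (> 0, runoff occurs)
Q = (1070897/144900)²/((1070897/144900) + 15500/1449) = (1146820384609/20996010000)/(2620897/144900) = 1146820384609/379767975300 in ≈ 3.020 in

Q = 1146820384609/379767975300 in ≈ 3.020 in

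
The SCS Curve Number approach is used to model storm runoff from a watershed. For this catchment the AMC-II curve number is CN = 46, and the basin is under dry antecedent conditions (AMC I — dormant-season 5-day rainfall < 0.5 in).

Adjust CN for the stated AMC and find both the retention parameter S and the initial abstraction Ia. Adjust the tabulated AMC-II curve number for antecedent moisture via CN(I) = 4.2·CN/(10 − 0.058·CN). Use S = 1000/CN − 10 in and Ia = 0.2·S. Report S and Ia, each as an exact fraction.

S = 4500/161 in ≈ 27.950 in; Ia = 900/161 in ≈ 5.590 in

Adjust CN=46 to AMC I: 4.2·46/(10 − 0.058·46) → (966/5) ÷ (1833/250) = 16100/611 ≈ 26.350
Retention S: 1000/CN − 10 with CN=26.350 → S = 4500/161 ≈ 27.950 in
Ia = 0.2S: 0.2·27.950 = 5.590 in (exactly 900/161)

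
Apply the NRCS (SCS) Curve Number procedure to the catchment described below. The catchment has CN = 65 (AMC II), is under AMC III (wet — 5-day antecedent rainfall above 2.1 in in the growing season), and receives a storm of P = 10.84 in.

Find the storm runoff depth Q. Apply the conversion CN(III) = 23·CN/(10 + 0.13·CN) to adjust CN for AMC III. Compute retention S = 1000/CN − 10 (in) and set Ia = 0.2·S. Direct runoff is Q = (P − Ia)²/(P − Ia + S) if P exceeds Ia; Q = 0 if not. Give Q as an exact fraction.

Q = 6010745841/710341775 in ≈ 8.462 in

CN(III) from CN(II)=65: (23·65)/(10 + 0.13·65) = 29900/369 ≈ 81.030
Retention S: 1000/CN − 10 with CN=81.030 → S = 700/299 ≈ 2.341 in
Ia = 0.2S: 0.2·2.341 = 0.468 in (exactly 140/299)
P − Ia = 10.840 − 0.468 = 77529/7475 ≈ 10.372 in (> 0, runoff occurs)
Runoff Q = (P−Ia)²/(P−Ia+S) = (10.372)²/(10.372+2.341) = 6010745841/710341775 ≈ 8.462 in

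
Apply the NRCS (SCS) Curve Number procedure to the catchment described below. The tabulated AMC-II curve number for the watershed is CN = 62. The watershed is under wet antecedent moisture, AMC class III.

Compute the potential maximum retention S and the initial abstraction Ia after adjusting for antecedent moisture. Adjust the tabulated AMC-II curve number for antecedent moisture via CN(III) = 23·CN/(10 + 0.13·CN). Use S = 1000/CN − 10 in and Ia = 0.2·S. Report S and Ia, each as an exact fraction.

S = 1900/713 in ≈ 2.665 in; Ia = 380/713 in ≈ 0.533 in

CN(III) from CN(II)=62: (23·62)/(10 + 0.13·62) = 71300/903 ≈ 78.959
Max retention: S = 1000/(71300/903) − 10 = 1900/713 in (≈ 2.665 in)
Initial abstraction Ia = S/5 = (1900/713)/5 = 380/713 ≈ 0.533 in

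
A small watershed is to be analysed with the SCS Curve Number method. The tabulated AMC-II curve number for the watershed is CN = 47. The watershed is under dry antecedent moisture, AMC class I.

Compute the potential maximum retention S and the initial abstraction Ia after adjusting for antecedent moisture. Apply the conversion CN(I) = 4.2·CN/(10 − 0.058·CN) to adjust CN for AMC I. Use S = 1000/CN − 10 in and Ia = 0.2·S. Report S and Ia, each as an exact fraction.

Adjust CN=47 to AMC I: 4.2·47/(10 − 0.058·47) → (987/5) ÷ (3637/500) = 98700/3637 ≈ 27.138
Max retention: S = 1000/(98700/3637) − 10 = 26500/987 in (≈ 26.849 in)
Initial abstraction Ia = S/5 = (26500/987)/5 = 5300/987 ≈ 5.370 in

S = 26500/987 in ≈ 26.849 in; Ia = 5300/987 in ≈ 5.370 in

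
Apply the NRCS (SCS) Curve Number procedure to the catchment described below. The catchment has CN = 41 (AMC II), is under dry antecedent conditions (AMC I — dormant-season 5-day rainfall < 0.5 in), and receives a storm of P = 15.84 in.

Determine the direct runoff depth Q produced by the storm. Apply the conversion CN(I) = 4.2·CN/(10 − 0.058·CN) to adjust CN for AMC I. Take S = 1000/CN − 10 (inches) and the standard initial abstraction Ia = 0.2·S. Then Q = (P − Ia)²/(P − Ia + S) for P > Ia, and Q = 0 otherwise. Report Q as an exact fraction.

CN(I) from CN(II)=41: (4.2·41)/(10 − 0.058·41) = 86100/3811 ≈ 22.592
Max retention: S = 1000/(86100/3811) − 10 = 29500/861 in (≈ 34.262 in)
Ia = 0.2S: 0.2·34.262 = 6.852 in (exactly 5900/861)
P − Ia = 15.840 − 6.852 = 193456/21525 ≈ 8.988 in (> 0, runoff occurs)
Runoff Q = (P−Ia)²/(P−Ia+S) = (8.988)²/(8.988+34.262) = 9356305984/5009706975 ≈ 1.868 in

Q = 9356305984/5009706975 in ≈ 1.868 in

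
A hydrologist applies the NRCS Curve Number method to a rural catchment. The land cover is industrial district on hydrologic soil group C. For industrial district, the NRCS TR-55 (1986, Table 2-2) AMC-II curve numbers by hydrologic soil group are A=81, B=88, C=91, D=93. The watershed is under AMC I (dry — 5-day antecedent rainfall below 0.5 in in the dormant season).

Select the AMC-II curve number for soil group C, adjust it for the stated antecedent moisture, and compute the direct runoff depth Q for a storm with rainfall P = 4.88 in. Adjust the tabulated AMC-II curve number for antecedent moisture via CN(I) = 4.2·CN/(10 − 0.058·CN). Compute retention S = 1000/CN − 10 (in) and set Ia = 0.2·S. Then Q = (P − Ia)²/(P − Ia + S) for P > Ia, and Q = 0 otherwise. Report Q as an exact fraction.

Q = 2465002898/857672725 in ≈ 2.874 in

NRCS table: industrial district, soil group C → CN(II) = 91
Dry (AMC I): CN(I) = 4.2·91/(10 − 0.058·91) = (1911/5)/(2361/500) = 63700/787 ≈ 80.940
S = 1000/(63700/787) − 10 = 1500/637 in ≈ 2.355 in
Ia = 0.2S: 0.2·2.355 = 0.471 in (exactly 300/637)
Since P=4.880 > Ia=0.471: effective rainfall P−Ia = 70214/15925 in
Q: (70214/15925)² ÷ (107714/15925) = 2465002898/857672725 in (≈ 2.874 in)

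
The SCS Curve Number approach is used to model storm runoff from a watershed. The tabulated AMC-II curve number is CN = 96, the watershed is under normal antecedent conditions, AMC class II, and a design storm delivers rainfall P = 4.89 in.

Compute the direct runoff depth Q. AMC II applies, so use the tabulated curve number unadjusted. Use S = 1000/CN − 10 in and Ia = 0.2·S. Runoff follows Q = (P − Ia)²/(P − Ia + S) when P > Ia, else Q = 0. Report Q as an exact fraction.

Q = 519841/117525 in ≈ 4.423 in

AMC II — tabulated CN = 96 applies directly.
Max retention: S = 1000/96 − 10 = 5/12 in (≈ 0.417 in)
Ia = 0.2·(5/12) = 1/12 in ≈ 0.083 in
P − Ia = 4.890 − 0.083 = 721/150 ≈ 4.807 in (> 0, runoff occurs)
Q = (721/150)²/((721/150) + 5/12) = (519841/22500)/(1567/300) = 519841/117525 in ≈ 4.423 in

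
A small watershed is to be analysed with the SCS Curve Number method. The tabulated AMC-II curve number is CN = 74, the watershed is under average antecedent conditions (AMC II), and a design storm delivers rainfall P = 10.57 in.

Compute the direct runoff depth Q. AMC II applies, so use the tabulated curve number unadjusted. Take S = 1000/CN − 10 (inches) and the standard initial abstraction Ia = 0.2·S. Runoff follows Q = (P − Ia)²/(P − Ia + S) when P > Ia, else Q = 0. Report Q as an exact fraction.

Q = 1332907081/183183300 in ≈ 7.276 in

CN(II) = 74; AMC II needs no correction.
Retention S: 1000/CN − 10 with CN=74.000 → S = 130/37 ≈ 3.514 in
Ia = 0.2·(130/37) = 26/37 in ≈ 0.703 in
Excess rainfall: 10.570 − 0.703 = 9.867 in; P > Ia so Q > 0
Q = (36509/3700)²/((36509/3700) + 130/37) = (1332907081/13690000)/(49509/3700) = 1332907081/183183300 in ≈ 7.276 in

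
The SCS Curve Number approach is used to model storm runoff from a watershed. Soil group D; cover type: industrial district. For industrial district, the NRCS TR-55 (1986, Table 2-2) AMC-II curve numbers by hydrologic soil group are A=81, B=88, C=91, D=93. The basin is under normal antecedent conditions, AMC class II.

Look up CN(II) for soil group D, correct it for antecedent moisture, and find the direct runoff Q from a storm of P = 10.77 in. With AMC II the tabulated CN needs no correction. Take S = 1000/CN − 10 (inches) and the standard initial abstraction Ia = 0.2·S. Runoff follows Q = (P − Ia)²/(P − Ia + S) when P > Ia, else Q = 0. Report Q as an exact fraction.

Q = 9753735121/983577300 in ≈ 9.917 in

NRCS table: industrial district, soil group D → CN(II) = 93
CN(II) = 93; AMC II needs no correction.
S = 1000/93 − 10 = 70/93 in ≈ 0.753 in
Ia = 0.2·(70/93) = 14/93 in ≈ 0.151 in
P − Ia = 10.770 − 0.151 = 98761/9300 ≈ 10.619 in (> 0, runoff occurs)
Q: (98761/9300)² ÷ (105761/9300) = 9753735121/983577300 in (≈ 9.917 in)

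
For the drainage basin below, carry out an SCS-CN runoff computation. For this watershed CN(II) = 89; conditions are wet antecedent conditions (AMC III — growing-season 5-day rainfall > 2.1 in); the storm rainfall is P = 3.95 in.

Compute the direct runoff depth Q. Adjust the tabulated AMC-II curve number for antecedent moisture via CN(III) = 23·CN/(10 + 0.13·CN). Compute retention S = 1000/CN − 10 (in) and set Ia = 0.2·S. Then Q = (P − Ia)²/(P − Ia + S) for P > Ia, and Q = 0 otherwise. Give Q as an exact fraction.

Adjust CN=89 to AMC III: 23·89/(10 + 0.13·89) → 2047 ÷ (2157/100) = 204700/2157 ≈ 94.900
Retention S: 1000/CN − 10 with CN=94.900 → S = 1100/2047 ≈ 0.537 in
Initial abstraction Ia = S/5 = (1100/2047)/5 = 220/2047 ≈ 0.107 in
Since P=3.950 > Ia=0.107: effective rainfall P−Ia = 157313/40940 in
Q: (157313/40940)² ÷ (179313/40940) = 24747379969/7341074220 in (≈ 3.371 in)

Q = 24747379969/7341074220 in ≈ 3.371 in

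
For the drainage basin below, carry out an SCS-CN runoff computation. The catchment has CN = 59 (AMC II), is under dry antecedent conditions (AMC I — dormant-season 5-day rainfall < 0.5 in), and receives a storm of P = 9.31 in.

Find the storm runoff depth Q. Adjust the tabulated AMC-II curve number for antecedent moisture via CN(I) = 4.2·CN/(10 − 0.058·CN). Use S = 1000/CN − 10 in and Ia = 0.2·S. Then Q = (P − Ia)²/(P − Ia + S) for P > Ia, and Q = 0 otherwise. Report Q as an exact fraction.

Dry (AMC I): CN(I) = 4.2·59/(10 − 0.058·59) = (1239/5)/(3289/500) = 123900/3289 ≈ 37.671
Retention S: 1000/CN − 10 with CN=37.671 → S = 20500/1239 ≈ 16.546 in
Initial abstraction Ia = S/5 = (20500/1239)/5 = 4100/1239 ≈ 3.309 in
Since P=9.310 > Ia=3.309: effective rainfall P−Ia = 743509/123900 in
Q: (743509/123900)² ÷ (2793509/123900) = 552805633081/346115765100 in (≈ 1.597 in)

Q = 552805633081/346115765100 in ≈ 1.597 in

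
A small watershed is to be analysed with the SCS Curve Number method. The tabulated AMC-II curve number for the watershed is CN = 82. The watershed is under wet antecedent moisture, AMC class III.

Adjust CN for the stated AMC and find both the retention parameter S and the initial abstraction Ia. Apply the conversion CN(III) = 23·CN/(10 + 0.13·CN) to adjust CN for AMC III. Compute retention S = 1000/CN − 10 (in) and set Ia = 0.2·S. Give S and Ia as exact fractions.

S = 900/943 in ≈ 0.954 in; Ia = 180/943 in ≈ 0.191 in

Adjust CN=82 to AMC III: 23·82/(10 + 0.13·82) → 1886 ÷ (1033/50) = 94300/1033 ≈ 91.288
S = 1000/(94300/1033) − 10 = 900/943 in ≈ 0.954 in
Initial abstraction Ia = S/5 = (900/943)/5 = 180/943 ≈ 0.191 in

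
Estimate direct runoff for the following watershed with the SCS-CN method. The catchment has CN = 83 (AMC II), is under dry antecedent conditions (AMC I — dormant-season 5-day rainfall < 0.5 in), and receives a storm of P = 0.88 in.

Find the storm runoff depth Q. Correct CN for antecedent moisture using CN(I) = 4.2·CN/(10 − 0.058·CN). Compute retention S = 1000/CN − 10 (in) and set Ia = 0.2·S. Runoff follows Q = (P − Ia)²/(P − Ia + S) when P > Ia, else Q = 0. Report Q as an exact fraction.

Q = 0 in ≈ 0.000 in

Adjust CN=83 to AMC I: 4.2·83/(10 − 0.058·83) → (1743/5) ÷ (2593/500) = 174300/2593 ≈ 67.219
S = 1000/(174300/2593) − 10 = 8500/1743 in ≈ 4.877 in
Initial abstraction Ia = S/5 = (8500/1743)/5 = 1700/1743 ≈ 0.975 in
P = 0.880 ≤ Ia = 0.975 in: entire storm abstracted, Q = 0.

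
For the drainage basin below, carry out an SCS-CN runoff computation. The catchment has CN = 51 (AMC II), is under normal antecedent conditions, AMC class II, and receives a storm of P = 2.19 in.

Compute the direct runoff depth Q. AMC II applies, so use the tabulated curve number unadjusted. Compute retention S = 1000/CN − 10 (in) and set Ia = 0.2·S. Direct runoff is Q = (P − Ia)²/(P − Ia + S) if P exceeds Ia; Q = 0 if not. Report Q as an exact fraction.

Average conditions: CN = 51 (no AMC adjustment).
Max retention: S = 1000/51 − 10 = 490/51 in (≈ 9.608 in)
Ia = 0.2·(490/51) = 98/51 in ≈ 1.922 in
Excess rainfall: 2.190 − 1.922 = 0.268 in; P > Ia so Q > 0
Runoff Q = (P−Ia)²/(P−Ia+S) = (0.268)²/(0.268+9.608) = 1874161/256881900 ≈ 0.007 in

Q = 1874161/256881900 in ≈ 0.007 in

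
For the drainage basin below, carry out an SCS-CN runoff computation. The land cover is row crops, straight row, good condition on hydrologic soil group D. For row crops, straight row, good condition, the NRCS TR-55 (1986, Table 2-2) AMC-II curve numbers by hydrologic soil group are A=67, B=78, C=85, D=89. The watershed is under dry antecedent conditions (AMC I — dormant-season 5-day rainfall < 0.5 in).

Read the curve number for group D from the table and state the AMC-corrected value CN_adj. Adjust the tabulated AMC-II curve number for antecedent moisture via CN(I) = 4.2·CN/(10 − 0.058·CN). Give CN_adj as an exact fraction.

CN_adj = 186900/2419 ≈ 77.263

NRCS table: row crops, straight row, good condition, soil group D → CN(II) = 89
Adjust CN=89 to AMC I: 4.2·89/(10 − 0.058·89) → (1869/5) ÷ (2419/500) = 186900/2419 ≈ 77.263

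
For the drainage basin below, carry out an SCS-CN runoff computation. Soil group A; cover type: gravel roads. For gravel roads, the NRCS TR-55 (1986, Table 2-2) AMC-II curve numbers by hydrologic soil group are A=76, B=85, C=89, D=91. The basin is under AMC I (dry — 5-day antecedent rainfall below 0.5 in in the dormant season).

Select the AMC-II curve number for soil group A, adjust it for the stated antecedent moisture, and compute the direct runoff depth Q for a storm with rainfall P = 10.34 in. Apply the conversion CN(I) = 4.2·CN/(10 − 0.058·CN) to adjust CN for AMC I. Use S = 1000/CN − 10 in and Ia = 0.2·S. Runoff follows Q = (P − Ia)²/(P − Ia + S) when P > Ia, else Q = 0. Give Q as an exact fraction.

Q = 3452855121/723260650 in ≈ 4.774 in

NRCS table: gravel roads, soil group A → CN(II) = 76
Adjust CN=76 to AMC I: 4.2·76/(10 − 0.058·76) → (1596/5) ÷ (699/125) = 13300/233 ≈ 57.082
Max retention: S = 1000/(13300/233) − 10 = 1000/133 in (≈ 7.519 in)
Ia = 0.2S: 0.2·7.519 = 1.504 in (exactly 200/133)
Excess rainfall: 10.340 − 1.504 = 8.836 in; P > Ia so Q > 0
Q = (58761/6650)²/((58761/6650) + 1000/133) = (3452855121/44222500)/(108761/6650) = 3452855121/723260650 in ≈ 4.774 in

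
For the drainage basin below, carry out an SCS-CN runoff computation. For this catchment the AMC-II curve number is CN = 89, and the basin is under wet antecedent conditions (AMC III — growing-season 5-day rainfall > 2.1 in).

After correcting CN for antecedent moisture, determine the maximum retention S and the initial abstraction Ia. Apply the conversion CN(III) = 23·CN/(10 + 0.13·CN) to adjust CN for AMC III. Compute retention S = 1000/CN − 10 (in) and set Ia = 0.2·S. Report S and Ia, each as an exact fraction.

S = 1100/2047 in ≈ 0.537 in; Ia = 220/2047 in ≈ 0.107 in

Adjust CN=89 to AMC III: 23·89/(10 + 0.13·89) → 2047 ÷ (2157/100) = 204700/2157 ≈ 94.900
Retention S: 1000/CN − 10 with CN=94.900 → S = 1100/2047 ≈ 0.537 in
Ia = 0.2S: 0.2·0.537 = 0.107 in (exactly 220/2047)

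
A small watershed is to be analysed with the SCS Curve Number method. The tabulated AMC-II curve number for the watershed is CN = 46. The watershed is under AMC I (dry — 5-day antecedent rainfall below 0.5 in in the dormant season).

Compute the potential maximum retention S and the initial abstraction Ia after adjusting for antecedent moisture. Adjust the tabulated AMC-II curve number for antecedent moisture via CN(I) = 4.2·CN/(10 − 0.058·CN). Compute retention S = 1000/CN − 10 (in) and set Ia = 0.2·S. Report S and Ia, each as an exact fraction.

Dry (AMC I): CN(I) = 4.2·46/(10 − 0.058·46) = (966/5)/(1833/250) = 16100/611 ≈ 26.350
Max retention: S = 1000/(16100/611) − 10 = 4500/161 in (≈ 27.950 in)
Ia = 0.2·(4500/161) = 900/161 in ≈ 5.590 in

S = 4500/161 in ≈ 27.950 in; Ia = 900/161 in ≈ 5.590 in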